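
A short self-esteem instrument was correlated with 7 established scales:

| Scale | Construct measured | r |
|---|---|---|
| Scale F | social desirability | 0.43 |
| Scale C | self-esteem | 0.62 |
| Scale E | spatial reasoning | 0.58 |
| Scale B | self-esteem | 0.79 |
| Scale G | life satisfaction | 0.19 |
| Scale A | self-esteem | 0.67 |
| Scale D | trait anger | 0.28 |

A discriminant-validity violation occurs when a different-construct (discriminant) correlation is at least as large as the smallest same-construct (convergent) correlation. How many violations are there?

Convergent (same construct = self-esteem): Scale C, Scale B, Scale A.
Smallest convergent = 0.62. Discriminant values: 0.43, 0.58, 0.19, 0.28; count ≥ 0.62 → 0.

0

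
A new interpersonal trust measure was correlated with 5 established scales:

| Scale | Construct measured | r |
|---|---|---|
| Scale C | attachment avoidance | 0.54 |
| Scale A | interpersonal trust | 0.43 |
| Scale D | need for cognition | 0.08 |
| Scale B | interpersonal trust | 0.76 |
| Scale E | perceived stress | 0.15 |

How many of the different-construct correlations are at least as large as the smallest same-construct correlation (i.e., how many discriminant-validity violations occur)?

1

Convergent (same construct = interpersonal trust): Scale A, Scale B.
Smallest convergent = 0.43. Discriminant values: 0.54, 0.08, 0.15; count ≥ 0.43 → 1.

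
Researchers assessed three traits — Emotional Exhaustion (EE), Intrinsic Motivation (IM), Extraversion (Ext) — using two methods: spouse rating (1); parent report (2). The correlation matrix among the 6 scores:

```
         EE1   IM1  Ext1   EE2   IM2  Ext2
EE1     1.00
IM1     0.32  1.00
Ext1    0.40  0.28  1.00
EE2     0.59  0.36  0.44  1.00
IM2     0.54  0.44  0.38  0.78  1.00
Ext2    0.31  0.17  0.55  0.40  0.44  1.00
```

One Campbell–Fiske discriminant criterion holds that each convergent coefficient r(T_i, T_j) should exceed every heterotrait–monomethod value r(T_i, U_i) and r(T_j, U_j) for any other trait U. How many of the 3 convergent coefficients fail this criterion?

2

Convergent coefficients and their comparison sets:
EE (methods 1·2): 0.59 vs {0.32, 0.78, 0.40, 0.40} → fail.
IM (methods 1·2): 0.44 vs {0.32, 0.78, 0.28, 0.44} → fail.
Ext (methods 1·2): 0.55 vs {0.40, 0.40, 0.28, 0.44} → pass.
2 of 3 fail.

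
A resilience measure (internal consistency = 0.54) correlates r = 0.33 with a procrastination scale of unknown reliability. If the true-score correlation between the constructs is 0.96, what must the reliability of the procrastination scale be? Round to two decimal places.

r_true = r_obs / √(r_xx · r_yy) ⇒ 0.96 = 0.33 / √(0.54 · r_yy).
√(0.54 · r_yy) = 0.33 / 0.96 = 0.3438; 0.54 · r_yy = 0.1182; r_yy = 0.1182 / 0.54 ≈ 0.22.

0.22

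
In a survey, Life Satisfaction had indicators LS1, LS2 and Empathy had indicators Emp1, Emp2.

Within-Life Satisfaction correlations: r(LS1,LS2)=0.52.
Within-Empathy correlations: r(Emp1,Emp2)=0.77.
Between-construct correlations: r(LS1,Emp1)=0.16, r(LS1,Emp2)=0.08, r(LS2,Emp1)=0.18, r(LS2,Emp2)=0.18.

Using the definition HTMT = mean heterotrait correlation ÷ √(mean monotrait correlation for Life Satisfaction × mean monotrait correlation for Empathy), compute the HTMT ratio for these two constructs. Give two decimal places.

Mean between = 0.60/4 = 0.1500.
Mean within-LS = 0.52/1 = 0.5200; mean within-Emp = 0.77/1 = 0.7700.
Geometric mean = √(0.5200 × 0.7700) = 0.6328.
HTMT = 0.1500 / 0.6328 = 0.24.

0.24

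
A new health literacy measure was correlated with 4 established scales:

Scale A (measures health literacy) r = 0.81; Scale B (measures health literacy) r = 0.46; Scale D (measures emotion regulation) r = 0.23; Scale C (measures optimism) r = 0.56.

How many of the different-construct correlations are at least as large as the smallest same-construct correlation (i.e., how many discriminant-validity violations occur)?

Convergent (same construct = health literacy): Scale A, Scale B.
Smallest convergent = 0.46. Discriminant values: 0.23, 0.56; count ≥ 0.46 → 1.

1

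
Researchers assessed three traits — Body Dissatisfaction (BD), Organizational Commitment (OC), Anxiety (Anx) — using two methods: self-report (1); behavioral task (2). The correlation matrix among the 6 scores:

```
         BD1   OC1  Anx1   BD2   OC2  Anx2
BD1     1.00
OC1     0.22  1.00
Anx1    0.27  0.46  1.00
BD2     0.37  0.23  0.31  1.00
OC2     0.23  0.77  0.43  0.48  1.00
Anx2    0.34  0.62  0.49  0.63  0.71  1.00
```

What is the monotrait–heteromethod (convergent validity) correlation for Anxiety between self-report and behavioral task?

Same trait (Anx), different methods: r(Anx1, Anx2) = 0.49.

0.49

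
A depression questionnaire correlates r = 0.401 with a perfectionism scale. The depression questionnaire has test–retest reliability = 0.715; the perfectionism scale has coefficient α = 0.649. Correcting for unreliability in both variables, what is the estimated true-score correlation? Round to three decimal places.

0.589

r_true = r_obs / √(r_xx · r_yy) = 0.401 / √(0.715 × 0.649) = 0.401 / √0.464035 = 0.401 / 0.6812 ≈ 0.589.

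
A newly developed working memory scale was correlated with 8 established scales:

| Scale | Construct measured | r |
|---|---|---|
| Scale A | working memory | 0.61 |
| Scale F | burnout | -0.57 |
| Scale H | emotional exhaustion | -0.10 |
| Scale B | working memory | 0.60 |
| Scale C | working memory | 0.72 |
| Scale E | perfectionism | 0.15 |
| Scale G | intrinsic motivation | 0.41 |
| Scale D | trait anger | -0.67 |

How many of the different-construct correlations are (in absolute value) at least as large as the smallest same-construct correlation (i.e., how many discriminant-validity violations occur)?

1

Convergent (same construct = working memory): Scale A, Scale B, Scale C.
Smallest convergent = 0.60. Discriminant |r|: 0.57, 0.10, 0.15, 0.41, 0.67; count ≥ 0.60 → 1.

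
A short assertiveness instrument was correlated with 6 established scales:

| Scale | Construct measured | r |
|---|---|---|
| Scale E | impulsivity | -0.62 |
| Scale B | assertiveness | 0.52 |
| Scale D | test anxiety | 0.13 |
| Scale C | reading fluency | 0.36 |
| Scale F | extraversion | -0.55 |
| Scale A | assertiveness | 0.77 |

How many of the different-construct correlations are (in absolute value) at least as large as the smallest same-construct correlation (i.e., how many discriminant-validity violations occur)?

2

Convergent (same construct = assertiveness): Scale B, Scale A.
Smallest convergent = 0.52. Discriminant |r|: 0.62, 0.13, 0.36, 0.55; count ≥ 0.52 → 2.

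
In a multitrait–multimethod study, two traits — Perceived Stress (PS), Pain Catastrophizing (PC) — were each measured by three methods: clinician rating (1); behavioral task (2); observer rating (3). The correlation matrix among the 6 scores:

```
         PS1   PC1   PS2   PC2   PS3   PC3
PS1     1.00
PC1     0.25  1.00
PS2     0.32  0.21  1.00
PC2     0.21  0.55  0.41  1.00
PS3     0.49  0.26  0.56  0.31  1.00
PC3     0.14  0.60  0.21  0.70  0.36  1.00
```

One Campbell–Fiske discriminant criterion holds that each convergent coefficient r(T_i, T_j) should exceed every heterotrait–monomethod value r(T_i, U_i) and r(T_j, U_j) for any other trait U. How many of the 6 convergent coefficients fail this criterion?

1

Each convergent coefficient versus the relevant comparison correlations:
PS (methods 1·2): 0.32 vs {0.25, 0.41} → fail.
PS (methods 1·3): 0.49 vs {0.25, 0.36} → pass.
PS (methods 2·3): 0.56 vs {0.41, 0.36} → pass.
PC (methods 1·2): 0.55 vs {0.25, 0.41} → pass.
PC (methods 1·3): 0.60 vs {0.25, 0.36} → pass.
PC (methods 2·3): 0.70 vs {0.41, 0.36} → pass.
1 of 6 fail.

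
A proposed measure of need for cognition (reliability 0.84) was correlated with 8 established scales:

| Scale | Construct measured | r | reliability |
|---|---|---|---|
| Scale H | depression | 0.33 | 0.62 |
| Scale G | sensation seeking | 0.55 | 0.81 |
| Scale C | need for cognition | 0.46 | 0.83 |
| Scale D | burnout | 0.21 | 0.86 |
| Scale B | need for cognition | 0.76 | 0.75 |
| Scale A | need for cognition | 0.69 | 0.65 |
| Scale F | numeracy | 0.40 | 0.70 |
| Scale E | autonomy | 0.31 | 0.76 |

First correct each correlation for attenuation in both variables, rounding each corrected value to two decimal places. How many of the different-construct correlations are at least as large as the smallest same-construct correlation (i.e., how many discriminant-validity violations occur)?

1

Disattenuated r (r / √(r_scale · r_new)):
  Scale H (disc): 0.33 / √(0.62·0.84) = 0.46
  Scale G (disc): 0.55 / √(0.81·0.84) = 0.67
  Scale C (conv): 0.46 / √(0.83·0.84) = 0.55
  Scale D (disc): 0.21 / √(0.86·0.84) = 0.25
  Scale B (conv): 0.76 / √(0.75·0.84) = 0.96
  Scale A (conv): 0.69 / √(0.65·0.84) = 0.93
  Scale F (disc): 0.40 / √(0.70·0.84) = 0.52
  Scale E (disc): 0.31 / √(0.76·0.84) = 0.39
Smallest convergent = 0.55. Discriminant values: 0.46, 0.67, 0.25, 0.52, 0.39; count ≥ 0.55 → 1.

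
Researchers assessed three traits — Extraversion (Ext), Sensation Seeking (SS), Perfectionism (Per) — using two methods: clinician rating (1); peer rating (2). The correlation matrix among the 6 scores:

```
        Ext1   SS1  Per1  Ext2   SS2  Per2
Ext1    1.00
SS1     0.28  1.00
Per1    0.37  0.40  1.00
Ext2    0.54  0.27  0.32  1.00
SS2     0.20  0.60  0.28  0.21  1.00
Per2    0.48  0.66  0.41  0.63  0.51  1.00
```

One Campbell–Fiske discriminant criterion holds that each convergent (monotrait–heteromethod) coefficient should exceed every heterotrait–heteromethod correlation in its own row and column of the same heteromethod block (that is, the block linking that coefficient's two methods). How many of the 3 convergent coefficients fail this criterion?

Each convergent coefficient versus the relevant comparison correlations:
Ext (methods 1·2): 0.54 vs {0.20, 0.27, 0.48, 0.32} → pass.
SS (methods 1·2): 0.60 vs {0.27, 0.20, 0.66, 0.28} → fail.
Per (methods 1·2): 0.41 vs {0.32, 0.48, 0.28, 0.66} → fail.
2 of 3 fail.

2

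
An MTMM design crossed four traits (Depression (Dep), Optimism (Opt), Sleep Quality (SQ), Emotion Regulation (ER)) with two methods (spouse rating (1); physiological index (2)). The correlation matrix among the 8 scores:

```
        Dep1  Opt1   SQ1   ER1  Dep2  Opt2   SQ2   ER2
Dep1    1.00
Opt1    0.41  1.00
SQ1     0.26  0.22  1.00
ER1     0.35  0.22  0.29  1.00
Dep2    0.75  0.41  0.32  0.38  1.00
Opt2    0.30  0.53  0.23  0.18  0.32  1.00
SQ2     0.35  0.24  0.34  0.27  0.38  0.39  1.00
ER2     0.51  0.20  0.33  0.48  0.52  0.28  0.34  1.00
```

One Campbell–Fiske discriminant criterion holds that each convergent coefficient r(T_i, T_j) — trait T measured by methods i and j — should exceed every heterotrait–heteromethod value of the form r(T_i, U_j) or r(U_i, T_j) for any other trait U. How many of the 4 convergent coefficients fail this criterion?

Convergent coefficients and their comparison sets:
Dep (methods 1·2): 0.75 vs {0.30, 0.41, 0.35, 0.32, 0.51, 0.38} → pass.
Opt (methods 1·2): 0.53 vs {0.41, 0.30, 0.24, 0.23, 0.20, 0.18} → pass.
SQ (methods 1·2): 0.34 vs {0.32, 0.35, 0.23, 0.24, 0.33, 0.27} → fail.
ER (methods 1·2): 0.48 vs {0.38, 0.51, 0.18, 0.20, 0.27, 0.33} → fail.
2 of 4 fail.

2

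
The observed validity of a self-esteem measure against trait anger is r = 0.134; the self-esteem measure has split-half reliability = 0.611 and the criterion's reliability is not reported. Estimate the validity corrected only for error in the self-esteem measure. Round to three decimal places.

0.171

Single correction: r_c = r_obs / √r_xx = 0.134 / √0.611 = 0.134 / 0.7817 ≈ 0.171.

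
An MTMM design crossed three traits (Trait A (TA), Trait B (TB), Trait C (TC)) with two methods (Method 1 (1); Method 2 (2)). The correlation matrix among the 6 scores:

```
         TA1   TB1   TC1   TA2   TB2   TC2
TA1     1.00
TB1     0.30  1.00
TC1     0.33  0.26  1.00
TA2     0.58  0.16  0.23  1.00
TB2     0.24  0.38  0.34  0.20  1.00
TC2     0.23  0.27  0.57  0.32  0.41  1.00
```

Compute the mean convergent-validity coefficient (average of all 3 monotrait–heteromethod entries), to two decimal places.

Convergent values: 0.58, 0.38, 0.57; mean = 1.53/3 = 0.51.

0.51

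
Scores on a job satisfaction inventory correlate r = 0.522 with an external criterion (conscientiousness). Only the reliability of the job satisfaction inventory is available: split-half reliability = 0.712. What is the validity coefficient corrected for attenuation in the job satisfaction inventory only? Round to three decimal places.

0.619

Single correction: r_c = r_obs / √r_xx = 0.522 / √0.712 = 0.522 / 0.8438 ≈ 0.619.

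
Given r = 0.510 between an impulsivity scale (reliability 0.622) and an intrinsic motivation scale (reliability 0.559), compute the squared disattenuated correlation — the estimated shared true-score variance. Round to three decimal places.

Disattenuated r = 0.510 / √(0.622 × 0.559) = 0.510 / 0.5897 = 0.8648.
Shared true-score variance = 0.8648² = 0.7479 ≈ 0.748.

0.748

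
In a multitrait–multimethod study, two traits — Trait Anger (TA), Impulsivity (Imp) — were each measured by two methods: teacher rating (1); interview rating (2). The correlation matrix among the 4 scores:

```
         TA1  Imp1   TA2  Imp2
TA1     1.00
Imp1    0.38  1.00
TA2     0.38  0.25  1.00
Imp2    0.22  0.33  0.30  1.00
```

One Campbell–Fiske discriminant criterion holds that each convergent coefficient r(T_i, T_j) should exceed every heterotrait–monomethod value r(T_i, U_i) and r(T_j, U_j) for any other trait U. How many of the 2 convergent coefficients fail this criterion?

2

Each convergent coefficient versus the relevant comparison correlations:
TA (methods 1·2): 0.38 vs {0.38, 0.30} → fail.
Imp (methods 1·2): 0.33 vs {0.38, 0.30} → fail.
2 of 2 fail.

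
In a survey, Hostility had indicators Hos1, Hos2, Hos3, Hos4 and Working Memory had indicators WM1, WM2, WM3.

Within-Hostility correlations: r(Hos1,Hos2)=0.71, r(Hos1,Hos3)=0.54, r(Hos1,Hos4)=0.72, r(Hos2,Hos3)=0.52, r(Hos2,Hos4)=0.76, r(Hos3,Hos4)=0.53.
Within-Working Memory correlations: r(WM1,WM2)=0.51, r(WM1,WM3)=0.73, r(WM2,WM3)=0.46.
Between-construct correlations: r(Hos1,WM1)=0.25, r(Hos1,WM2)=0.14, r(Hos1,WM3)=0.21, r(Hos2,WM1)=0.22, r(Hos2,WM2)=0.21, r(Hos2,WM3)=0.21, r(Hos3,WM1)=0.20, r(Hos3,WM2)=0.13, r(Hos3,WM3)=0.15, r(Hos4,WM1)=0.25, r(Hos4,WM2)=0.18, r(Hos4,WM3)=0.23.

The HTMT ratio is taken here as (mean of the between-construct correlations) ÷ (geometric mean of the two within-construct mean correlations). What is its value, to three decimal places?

0.332

Mean between = 2.38/12 = 0.1983.
Mean within-Hos = 3.78/6 = 0.6300; mean within-WM = 1.70/3 = 0.5667.
Geometric mean = √(0.6300 × 0.5667) = 0.5975.
HTMT = 0.1983 / 0.5975 = 0.332.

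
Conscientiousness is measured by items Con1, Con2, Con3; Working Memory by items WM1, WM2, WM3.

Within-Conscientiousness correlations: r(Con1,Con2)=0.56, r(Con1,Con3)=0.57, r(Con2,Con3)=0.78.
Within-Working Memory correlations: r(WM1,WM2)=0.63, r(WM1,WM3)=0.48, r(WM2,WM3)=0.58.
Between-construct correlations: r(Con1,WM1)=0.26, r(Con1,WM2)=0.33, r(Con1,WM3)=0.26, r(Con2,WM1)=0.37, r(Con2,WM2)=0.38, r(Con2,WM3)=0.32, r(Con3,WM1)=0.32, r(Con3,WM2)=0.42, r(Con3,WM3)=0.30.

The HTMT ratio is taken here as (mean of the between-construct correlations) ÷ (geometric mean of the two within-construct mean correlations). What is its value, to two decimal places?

0.55

Mean between = 2.96/9 = 0.3289.
Mean within-Con = 1.91/3 = 0.6367; mean within-WM = 1.69/3 = 0.5633.
Geometric mean = √(0.6367 × 0.5633) = 0.5989.
HTMT = 0.3289 / 0.5989 = 0.55.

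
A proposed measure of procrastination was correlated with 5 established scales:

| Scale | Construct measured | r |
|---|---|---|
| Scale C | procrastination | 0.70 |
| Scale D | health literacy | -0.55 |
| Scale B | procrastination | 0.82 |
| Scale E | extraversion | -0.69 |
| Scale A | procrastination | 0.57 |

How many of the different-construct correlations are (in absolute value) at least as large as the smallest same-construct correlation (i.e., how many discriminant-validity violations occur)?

1

Convergent (same construct = procrastination): Scale C, Scale B, Scale A.
Smallest convergent = 0.57. Discriminant |r|: 0.55, 0.69; count ≥ 0.57 → 1.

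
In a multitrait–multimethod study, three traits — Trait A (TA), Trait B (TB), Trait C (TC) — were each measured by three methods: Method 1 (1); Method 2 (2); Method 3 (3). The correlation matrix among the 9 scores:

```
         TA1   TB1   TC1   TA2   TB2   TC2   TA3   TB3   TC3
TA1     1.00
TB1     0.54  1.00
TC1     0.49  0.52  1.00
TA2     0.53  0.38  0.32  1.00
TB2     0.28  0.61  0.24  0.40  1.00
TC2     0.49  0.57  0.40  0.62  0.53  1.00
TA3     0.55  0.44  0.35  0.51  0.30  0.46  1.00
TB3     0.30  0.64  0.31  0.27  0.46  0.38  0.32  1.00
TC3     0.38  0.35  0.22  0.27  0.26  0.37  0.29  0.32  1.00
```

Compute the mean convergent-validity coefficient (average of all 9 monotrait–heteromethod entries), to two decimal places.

Convergent values: 0.53, 0.55, 0.51, 0.61, 0.64, 0.46, 0.40, 0.22, 0.37; mean = 4.29/9 = 0.48.

0.48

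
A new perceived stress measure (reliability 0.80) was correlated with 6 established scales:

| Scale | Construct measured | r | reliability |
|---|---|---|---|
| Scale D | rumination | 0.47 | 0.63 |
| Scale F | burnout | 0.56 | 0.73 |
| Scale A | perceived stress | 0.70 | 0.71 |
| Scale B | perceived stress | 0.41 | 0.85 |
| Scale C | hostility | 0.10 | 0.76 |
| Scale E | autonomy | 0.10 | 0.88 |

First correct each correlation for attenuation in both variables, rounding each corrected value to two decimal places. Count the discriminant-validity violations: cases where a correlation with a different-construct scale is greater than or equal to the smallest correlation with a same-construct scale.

Disattenuated r (r / √(r_scale · r_new)):
  Scale D (disc): 0.47 / √(0.63·0.80) = 0.66
  Scale F (disc): 0.56 / √(0.73·0.80) = 0.73
  Scale A (conv): 0.70 / √(0.71·0.80) = 0.93
  Scale B (conv): 0.41 / √(0.85·0.80) = 0.50
  Scale C (disc): 0.10 / √(0.76·0.80) = 0.13
  Scale E (disc): 0.10 / √(0.88·0.80) = 0.12
Smallest convergent = 0.50. Discriminant values: 0.66, 0.73, 0.13, 0.12; count ≥ 0.50 → 2.

2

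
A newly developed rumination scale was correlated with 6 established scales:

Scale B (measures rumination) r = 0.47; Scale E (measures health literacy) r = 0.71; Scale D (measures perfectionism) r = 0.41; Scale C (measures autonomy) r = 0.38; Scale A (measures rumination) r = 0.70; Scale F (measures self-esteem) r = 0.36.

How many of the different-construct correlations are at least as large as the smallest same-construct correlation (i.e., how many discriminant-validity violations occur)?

Convergent (same construct = rumination): Scale B, Scale A.
Smallest convergent = 0.47. Discriminant values: 0.71, 0.41, 0.38, 0.36; count ≥ 0.47 → 1.

1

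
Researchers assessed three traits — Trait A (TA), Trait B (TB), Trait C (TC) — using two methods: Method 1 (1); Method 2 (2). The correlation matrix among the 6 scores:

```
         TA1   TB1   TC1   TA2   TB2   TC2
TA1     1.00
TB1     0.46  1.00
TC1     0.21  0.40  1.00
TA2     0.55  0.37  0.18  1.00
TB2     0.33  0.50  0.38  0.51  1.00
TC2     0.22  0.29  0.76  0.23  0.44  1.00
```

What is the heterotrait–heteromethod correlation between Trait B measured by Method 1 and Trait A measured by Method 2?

Different traits and methods: r(TB1, TA2) = 0.37.

0.37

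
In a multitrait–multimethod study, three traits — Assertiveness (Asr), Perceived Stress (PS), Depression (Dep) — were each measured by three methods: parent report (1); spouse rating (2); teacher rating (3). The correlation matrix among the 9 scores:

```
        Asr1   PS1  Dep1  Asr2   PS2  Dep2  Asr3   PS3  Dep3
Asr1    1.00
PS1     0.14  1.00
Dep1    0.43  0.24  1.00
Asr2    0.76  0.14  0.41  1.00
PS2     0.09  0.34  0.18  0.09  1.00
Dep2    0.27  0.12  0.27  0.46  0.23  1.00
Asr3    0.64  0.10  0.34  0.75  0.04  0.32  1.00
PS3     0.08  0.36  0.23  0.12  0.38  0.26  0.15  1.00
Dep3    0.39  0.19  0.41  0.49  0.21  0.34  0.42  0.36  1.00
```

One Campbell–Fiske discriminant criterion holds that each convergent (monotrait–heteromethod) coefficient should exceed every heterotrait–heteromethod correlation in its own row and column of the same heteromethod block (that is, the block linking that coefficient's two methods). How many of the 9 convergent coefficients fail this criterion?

Checking each validity diagonal entry against its comparison values:
Asr (methods 1·2): 0.76 vs {0.09, 0.14, 0.27, 0.41} → pass.
Asr (methods 1·3): 0.64 vs {0.08, 0.10, 0.39, 0.34} → pass.
Asr (methods 2·3): 0.75 vs {0.12, 0.04, 0.49, 0.32} → pass.
PS (methods 1·2): 0.34 vs {0.14, 0.09, 0.12, 0.18} → pass.
PS (methods 1·3): 0.36 vs {0.10, 0.08, 0.19, 0.23} → pass.
PS (methods 2·3): 0.38 vs {0.04, 0.12, 0.21, 0.26} → pass.
Dep (methods 1·2): 0.27 vs {0.41, 0.27, 0.18, 0.12} → fail.
Dep (methods 1·3): 0.41 vs {0.34, 0.39, 0.23, 0.19} → pass.
Dep (methods 2·3): 0.34 vs {0.32, 0.49, 0.26, 0.21} → fail.
2 of 9 fail.

2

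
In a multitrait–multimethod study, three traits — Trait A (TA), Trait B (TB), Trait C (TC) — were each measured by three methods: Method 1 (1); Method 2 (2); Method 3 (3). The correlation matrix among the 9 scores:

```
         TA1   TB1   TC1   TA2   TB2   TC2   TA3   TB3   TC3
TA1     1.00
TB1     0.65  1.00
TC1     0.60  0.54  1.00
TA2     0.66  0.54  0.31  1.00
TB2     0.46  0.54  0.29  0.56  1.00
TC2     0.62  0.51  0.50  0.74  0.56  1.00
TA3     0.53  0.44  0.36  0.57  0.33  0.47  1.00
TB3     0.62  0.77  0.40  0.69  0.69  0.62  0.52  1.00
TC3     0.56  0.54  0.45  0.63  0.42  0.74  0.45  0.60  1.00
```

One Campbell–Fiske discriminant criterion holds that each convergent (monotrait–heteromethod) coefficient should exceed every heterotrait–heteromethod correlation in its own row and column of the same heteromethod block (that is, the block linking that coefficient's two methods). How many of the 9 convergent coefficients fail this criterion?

6

Checking each validity diagonal entry against its comparison values:
TA (methods 1·2): 0.66 vs {0.46, 0.54, 0.62, 0.31} → pass.
TA (methods 1·3): 0.53 vs {0.62, 0.44, 0.56, 0.36} → fail.
TA (methods 2·3): 0.57 vs {0.69, 0.33, 0.63, 0.47} → fail.
TB (methods 1·2): 0.54 vs {0.54, 0.46, 0.51, 0.29} → fail.
TB (methods 1·3): 0.77 vs {0.44, 0.62, 0.54, 0.40} → pass.
TB (methods 2·3): 0.69 vs {0.33, 0.69, 0.42, 0.62} → fail.
TC (methods 1·2): 0.50 vs {0.31, 0.62, 0.29, 0.51} → fail.
TC (methods 1·3): 0.45 vs {0.36, 0.56, 0.40, 0.54} → fail.
TC (methods 2·3): 0.74 vs {0.47, 0.63, 0.62, 0.42} → pass.
6 of 9 fail.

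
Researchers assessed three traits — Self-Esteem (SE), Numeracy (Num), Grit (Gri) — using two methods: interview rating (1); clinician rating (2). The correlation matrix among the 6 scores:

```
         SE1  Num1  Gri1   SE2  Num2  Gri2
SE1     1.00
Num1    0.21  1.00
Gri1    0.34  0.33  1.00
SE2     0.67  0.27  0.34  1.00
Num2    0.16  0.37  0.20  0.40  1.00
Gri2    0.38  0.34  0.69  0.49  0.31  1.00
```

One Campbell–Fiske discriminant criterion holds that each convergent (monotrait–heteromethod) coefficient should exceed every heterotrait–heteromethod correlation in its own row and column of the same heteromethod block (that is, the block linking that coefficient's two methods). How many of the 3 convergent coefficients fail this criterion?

0

Checking each validity diagonal entry against its comparison values:
SE (methods 1·2): 0.67 vs {0.16, 0.27, 0.38, 0.34} → pass.
Num (methods 1·2): 0.37 vs {0.27, 0.16, 0.34, 0.20} → pass.
Gri (methods 1·2): 0.69 vs {0.34, 0.38, 0.20, 0.34} → pass.
0 of 3 fail.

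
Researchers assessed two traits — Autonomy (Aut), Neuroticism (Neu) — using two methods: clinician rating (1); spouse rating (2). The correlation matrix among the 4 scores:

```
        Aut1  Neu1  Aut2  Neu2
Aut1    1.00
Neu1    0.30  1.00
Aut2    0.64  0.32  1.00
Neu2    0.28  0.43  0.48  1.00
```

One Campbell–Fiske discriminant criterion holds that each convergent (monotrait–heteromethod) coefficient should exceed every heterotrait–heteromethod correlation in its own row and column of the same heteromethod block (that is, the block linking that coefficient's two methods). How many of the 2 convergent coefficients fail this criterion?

Each convergent coefficient versus the relevant comparison correlations:
Aut (methods 1·2): 0.64 vs {0.28, 0.32} → pass.
Neu (methods 1·2): 0.43 vs {0.32, 0.28} → pass.
0 of 2 fail.

0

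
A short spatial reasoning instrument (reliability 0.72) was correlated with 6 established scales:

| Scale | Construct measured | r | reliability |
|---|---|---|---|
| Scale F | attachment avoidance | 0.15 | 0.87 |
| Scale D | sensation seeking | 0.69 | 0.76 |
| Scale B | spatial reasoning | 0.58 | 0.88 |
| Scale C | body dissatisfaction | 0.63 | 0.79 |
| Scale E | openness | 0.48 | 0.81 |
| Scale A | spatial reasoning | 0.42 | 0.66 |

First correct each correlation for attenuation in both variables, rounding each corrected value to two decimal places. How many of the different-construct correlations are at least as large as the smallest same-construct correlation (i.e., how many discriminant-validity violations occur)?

3

Disattenuated r (r / √(r_scale · r_new)):
  Scale F (disc): 0.15 / √(0.87·0.72) = 0.19
  Scale D (disc): 0.69 / √(0.76·0.72) = 0.93
  Scale B (conv): 0.58 / √(0.88·0.72) = 0.73
  Scale C (disc): 0.63 / √(0.79·0.72) = 0.84
  Scale E (disc): 0.48 / √(0.81·0.72) = 0.63
  Scale A (conv): 0.42 / √(0.66·0.72) = 0.61
Smallest convergent = 0.61. Discriminant values: 0.19, 0.93, 0.84, 0.63; count ≥ 0.61 → 3.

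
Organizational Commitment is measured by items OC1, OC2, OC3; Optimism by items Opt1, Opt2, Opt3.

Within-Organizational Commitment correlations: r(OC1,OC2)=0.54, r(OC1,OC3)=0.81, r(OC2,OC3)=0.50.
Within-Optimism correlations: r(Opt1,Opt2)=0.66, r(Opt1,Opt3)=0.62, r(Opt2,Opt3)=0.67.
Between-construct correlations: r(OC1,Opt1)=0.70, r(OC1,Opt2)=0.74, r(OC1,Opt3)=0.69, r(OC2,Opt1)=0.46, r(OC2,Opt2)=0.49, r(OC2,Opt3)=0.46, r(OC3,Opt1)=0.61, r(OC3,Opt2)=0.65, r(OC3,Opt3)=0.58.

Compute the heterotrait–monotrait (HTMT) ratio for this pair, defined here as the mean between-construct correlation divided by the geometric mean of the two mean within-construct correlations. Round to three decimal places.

0.944

Between-construct mean = 5.38/9 = 0.5978.
Mean within-OC = 1.85/3 = 0.6167; mean within-Opt = 1.95/3 = 0.6500.
Geometric mean = √(0.6167 × 0.6500) = 0.6331.
HTMT = 0.5978 / 0.6331 = 0.944.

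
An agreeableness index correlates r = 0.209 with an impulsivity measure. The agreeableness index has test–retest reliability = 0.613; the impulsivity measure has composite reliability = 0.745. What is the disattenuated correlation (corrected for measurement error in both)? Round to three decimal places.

0.309

r_true = r_obs / √(r_xx · r_yy) = 0.209 / √(0.613 × 0.745) = 0.209 / √0.456685 = 0.209 / 0.6758 ≈ 0.309.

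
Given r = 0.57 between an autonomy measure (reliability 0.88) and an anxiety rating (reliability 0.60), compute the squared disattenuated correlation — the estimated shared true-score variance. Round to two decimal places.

0.62

Disattenuated r = 0.57 / √(0.88 × 0.60) = 0.57 / 0.7266 = 0.7845.
Shared true-score variance = 0.7845² = 0.6154 ≈ 0.62.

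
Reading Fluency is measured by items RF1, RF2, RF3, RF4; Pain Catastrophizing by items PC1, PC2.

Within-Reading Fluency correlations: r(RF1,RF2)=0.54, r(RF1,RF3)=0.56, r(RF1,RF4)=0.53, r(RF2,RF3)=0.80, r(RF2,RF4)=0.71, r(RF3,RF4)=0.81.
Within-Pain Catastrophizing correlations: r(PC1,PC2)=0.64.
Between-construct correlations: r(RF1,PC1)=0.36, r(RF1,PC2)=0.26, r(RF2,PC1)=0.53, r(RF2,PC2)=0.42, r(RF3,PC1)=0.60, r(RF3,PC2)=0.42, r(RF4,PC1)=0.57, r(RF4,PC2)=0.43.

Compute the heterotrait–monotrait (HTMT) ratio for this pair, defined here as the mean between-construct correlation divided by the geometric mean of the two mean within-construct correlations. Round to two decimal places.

0.69

Mean heterotrait r = 3.59/8 = 0.4488.
Mean within-RF = 3.95/6 = 0.6583; mean within-PC = 0.64/1 = 0.6400.
Geometric mean = √(0.6583 × 0.6400) = 0.6491.
HTMT = 0.4488 / 0.6491 = 0.69.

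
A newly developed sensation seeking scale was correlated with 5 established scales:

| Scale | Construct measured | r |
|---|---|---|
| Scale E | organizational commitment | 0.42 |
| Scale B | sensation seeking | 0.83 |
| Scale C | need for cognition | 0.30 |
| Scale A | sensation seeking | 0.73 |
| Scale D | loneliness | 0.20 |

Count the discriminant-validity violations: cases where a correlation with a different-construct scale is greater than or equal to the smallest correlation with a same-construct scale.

Convergent (same construct = sensation seeking): Scale B, Scale A.
Smallest convergent = 0.73. Discriminant values: 0.42, 0.30, 0.20; count ≥ 0.73 → 0.

0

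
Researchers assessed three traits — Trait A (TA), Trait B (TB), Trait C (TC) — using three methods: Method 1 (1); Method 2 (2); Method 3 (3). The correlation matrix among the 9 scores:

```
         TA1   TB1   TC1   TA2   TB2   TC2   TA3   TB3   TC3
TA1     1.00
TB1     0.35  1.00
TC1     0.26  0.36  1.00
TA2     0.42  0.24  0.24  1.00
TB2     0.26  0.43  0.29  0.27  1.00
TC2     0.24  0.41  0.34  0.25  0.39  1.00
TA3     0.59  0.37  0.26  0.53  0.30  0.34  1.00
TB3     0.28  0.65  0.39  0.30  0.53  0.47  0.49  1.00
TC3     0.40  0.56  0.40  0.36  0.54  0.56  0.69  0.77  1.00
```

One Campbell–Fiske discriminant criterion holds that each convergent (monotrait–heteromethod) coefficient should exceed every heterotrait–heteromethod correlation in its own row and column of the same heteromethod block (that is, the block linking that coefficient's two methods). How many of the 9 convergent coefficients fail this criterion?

3

Convergent coefficients and their comparison sets:
TA (methods 1·2): 0.42 vs {0.26, 0.24, 0.24, 0.24} → pass.
TA (methods 1·3): 0.59 vs {0.28, 0.37, 0.40, 0.26} → pass.
TA (methods 2·3): 0.53 vs {0.30, 0.30, 0.36, 0.34} → pass.
TB (methods 1·2): 0.43 vs {0.24, 0.26, 0.41, 0.29} → pass.
TB (methods 1·3): 0.65 vs {0.37, 0.28, 0.56, 0.39} → pass.
TB (methods 2·3): 0.53 vs {0.30, 0.30, 0.54, 0.47} → fail.
TC (methods 1·2): 0.34 vs {0.24, 0.24, 0.29, 0.41} → fail.
TC (methods 1·3): 0.40 vs {0.26, 0.40, 0.39, 0.56} → fail.
TC (methods 2·3): 0.56 vs {0.34, 0.36, 0.47, 0.54} → pass.
3 of 9 fail.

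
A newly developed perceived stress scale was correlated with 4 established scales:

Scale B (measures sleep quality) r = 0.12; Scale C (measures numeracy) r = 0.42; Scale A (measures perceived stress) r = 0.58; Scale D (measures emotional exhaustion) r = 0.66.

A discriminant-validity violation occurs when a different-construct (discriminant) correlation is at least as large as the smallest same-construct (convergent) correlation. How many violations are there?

Convergent (same construct = perceived stress): Scale A.
Smallest convergent = 0.58. Discriminant values: 0.12, 0.42, 0.66; count ≥ 0.58 → 1.

1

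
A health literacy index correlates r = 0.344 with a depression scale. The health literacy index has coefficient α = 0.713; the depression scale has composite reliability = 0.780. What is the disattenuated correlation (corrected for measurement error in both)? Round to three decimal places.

0.461

r_true = r_obs / √(r_xx · r_yy) = 0.344 / √(0.713 × 0.780) = 0.344 / √0.556140 = 0.344 / 0.7457 ≈ 0.461.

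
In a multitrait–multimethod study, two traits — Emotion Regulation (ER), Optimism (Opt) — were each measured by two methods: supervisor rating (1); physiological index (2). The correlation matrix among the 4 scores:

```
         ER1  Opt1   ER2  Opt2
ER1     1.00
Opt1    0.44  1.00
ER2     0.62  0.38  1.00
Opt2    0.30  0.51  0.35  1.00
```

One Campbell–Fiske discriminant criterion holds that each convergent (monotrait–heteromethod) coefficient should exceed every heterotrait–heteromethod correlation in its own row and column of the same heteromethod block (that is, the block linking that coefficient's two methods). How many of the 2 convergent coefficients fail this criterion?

0

Each convergent coefficient versus the relevant comparison correlations:
ER (methods 1·2): 0.62 vs {0.30, 0.38} → pass.
Opt (methods 1·2): 0.51 vs {0.38, 0.30} → pass.
0 of 2 fail.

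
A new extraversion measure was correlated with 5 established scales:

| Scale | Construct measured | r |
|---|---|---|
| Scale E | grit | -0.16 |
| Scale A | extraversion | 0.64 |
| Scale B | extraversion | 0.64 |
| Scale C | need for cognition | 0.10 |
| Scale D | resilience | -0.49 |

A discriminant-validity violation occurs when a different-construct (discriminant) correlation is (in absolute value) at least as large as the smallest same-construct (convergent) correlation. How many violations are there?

0

Convergent (same construct = extraversion): Scale A, Scale B.
Smallest convergent = 0.64. Discriminant |r|: 0.16, 0.10, 0.49; count ≥ 0.64 → 0.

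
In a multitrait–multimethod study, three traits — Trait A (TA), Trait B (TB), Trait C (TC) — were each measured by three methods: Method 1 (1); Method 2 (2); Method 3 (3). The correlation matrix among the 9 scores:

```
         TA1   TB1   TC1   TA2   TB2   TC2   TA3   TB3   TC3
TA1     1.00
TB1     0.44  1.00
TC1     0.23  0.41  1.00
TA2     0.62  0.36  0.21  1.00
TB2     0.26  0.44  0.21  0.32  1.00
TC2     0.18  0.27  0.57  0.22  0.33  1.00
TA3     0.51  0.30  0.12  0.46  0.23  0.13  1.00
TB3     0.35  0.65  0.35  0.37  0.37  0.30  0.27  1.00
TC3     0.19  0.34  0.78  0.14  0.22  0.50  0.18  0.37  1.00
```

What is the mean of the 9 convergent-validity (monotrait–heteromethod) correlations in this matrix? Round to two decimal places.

0.54

Convergent values: 0.62, 0.51, 0.46, 0.44, 0.65, 0.37, 0.57, 0.78, 0.50; mean = 4.90/9 = 0.54.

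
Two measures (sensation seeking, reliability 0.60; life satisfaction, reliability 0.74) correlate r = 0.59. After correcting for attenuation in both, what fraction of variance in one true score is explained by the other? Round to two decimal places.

Disattenuated r = 0.59 / √(0.60 × 0.74) = 0.59 / 0.6663 = 0.8855.
Shared true-score variance = 0.8855² = 0.7841 ≈ 0.78.

0.78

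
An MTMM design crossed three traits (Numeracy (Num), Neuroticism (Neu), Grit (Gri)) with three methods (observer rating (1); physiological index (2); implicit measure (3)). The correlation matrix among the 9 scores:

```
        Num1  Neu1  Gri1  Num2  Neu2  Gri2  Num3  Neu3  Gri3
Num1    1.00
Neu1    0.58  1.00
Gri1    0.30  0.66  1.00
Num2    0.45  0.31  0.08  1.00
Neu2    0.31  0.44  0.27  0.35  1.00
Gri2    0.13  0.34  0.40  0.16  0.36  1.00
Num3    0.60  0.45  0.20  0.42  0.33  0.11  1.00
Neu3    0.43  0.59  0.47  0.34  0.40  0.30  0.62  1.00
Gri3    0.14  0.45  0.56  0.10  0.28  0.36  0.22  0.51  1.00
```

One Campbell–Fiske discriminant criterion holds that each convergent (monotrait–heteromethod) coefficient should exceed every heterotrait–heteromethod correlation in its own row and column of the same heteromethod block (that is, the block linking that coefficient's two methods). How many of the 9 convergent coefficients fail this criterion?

Checking each validity diagonal entry against its comparison values:
Num (methods 1·2): 0.45 vs {0.31, 0.31, 0.13, 0.08} → pass.
Num (methods 1·3): 0.60 vs {0.43, 0.45, 0.14, 0.20} → pass.
Num (methods 2·3): 0.42 vs {0.34, 0.33, 0.10, 0.11} → pass.
Neu (methods 1·2): 0.44 vs {0.31, 0.31, 0.34, 0.27} → pass.
Neu (methods 1·3): 0.59 vs {0.45, 0.43, 0.45, 0.47} → pass.
Neu (methods 2·3): 0.40 vs {0.33, 0.34, 0.28, 0.30} → pass.
Gri (methods 1·2): 0.40 vs {0.08, 0.13, 0.27, 0.34} → pass.
Gri (methods 1·3): 0.56 vs {0.20, 0.14, 0.47, 0.45} → pass.
Gri (methods 2·3): 0.36 vs {0.11, 0.10, 0.30, 0.28} → pass.
0 of 9 fail.

0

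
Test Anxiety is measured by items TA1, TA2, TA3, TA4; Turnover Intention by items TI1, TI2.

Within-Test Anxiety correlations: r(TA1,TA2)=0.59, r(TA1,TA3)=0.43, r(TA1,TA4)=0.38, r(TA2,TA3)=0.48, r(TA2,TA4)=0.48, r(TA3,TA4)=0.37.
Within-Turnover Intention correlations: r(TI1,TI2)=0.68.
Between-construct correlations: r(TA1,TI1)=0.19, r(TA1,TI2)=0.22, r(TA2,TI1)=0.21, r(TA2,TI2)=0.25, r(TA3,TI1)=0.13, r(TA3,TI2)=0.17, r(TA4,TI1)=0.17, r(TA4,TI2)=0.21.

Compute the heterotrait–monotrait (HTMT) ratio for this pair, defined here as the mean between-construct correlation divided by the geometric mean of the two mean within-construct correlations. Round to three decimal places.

0.348

Between-construct mean = 1.55/8 = 0.1938.
Mean within-TA = 2.73/6 = 0.4550; mean within-TI = 0.68/1 = 0.6800.
Geometric mean = √(0.4550 × 0.6800) = 0.5562.
HTMT = 0.1938 / 0.5562 = 0.348.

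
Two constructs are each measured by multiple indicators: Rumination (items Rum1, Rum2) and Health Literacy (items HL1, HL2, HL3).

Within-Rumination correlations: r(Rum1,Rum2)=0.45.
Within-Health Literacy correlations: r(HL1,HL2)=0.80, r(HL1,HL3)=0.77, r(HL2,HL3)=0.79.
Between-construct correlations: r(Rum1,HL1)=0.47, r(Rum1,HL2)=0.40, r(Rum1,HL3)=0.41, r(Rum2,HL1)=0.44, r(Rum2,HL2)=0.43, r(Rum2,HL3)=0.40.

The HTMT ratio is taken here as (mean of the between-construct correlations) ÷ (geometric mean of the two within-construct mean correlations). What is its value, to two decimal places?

0.71

Between-construct mean = 2.55/6 = 0.4250.
Mean within-Rum = 0.45/1 = 0.4500; mean within-HL = 2.36/3 = 0.7867.
Geometric mean = √(0.4500 × 0.7867) = 0.5950.
HTMT = 0.4250 / 0.5950 = 0.71.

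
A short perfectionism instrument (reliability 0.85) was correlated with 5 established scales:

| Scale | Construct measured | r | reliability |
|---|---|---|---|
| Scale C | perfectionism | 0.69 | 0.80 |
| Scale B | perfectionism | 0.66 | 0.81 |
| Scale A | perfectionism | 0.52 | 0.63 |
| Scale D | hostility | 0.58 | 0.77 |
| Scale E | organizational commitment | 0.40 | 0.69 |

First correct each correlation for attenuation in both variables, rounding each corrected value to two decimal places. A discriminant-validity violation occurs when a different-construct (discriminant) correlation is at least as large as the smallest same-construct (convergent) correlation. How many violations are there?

1

Disattenuated r (r / √(r_scale · r_new)):
  Scale C (conv): 0.69 / √(0.80·0.85) = 0.84
  Scale B (conv): 0.66 / √(0.81·0.85) = 0.80
  Scale A (conv): 0.52 / √(0.63·0.85) = 0.71
  Scale D (disc): 0.58 / √(0.77·0.85) = 0.72
  Scale E (disc): 0.40 / √(0.69·0.85) = 0.52
Smallest convergent = 0.71. Discriminant values: 0.72, 0.52; count ≥ 0.71 → 1.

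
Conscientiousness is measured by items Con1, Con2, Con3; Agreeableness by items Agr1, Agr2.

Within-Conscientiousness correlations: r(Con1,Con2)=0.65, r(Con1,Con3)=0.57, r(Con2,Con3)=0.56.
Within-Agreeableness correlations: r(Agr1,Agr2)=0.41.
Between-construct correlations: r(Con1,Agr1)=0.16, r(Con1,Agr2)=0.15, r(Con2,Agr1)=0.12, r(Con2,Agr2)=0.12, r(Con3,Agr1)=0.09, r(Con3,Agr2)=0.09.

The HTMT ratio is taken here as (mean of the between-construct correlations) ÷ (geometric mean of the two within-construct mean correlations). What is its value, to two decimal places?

0.25

Mean between = 0.73/6 = 0.1217.
Mean within-Con = 1.78/3 = 0.5933; mean within-Agr = 0.41/1 = 0.4100.
Geometric mean = √(0.5933 × 0.4100) = 0.4932.
HTMT = 0.1217 / 0.4932 = 0.25.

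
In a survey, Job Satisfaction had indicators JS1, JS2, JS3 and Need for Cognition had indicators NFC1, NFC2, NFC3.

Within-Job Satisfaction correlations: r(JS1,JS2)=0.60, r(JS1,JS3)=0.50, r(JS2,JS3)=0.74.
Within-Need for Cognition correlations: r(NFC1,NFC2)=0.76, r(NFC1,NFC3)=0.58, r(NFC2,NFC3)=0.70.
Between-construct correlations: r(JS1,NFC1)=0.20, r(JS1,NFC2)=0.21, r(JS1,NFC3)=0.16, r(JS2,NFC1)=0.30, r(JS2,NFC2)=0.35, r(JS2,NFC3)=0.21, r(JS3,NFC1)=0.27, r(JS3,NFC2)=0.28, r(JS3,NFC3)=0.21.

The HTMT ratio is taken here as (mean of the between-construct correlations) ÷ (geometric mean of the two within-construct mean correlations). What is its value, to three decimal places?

Between-construct mean = 2.19/9 = 0.2433.
Mean within-JS = 1.84/3 = 0.6133; mean within-NFC = 2.04/3 = 0.6800.
Geometric mean = √(0.6133 × 0.6800) = 0.6458.
HTMT = 0.2433 / 0.6458 = 0.377.

0.377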